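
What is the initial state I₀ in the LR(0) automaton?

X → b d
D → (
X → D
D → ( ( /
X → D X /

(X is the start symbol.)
First, augment the grammar with X' → X
I₀ = CLOSURE({ [X' → . X] }):
  [X' → . X] has the dot before X: add [X → . b d], [X → . D], [X → . D X /]
  [X → . D] has the dot before D: add [D → . (], [D → . ( ( /]
No further items can be added.

I₀ = { [D → . ( ( /], [D → . (], [X → . D X /], [X → . D], [X → . b d], [X' → . X] }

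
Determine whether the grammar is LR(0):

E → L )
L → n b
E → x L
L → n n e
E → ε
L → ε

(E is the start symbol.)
No. Shift-reduce conflict between [E → .] and [E → . x L]

Augment with E' → E and build the canonical LR(0) collection (I0 = CLOSURE({[E' → . E]}), then GOTO on every symbol after a dot until no new states appear). It has 10 states:
  I0: { [E → . L )], [E → . x L], [E → .], [E' → . E], [L → . n b], [L → . n n e], [L → .] }  — shift, 2 reduces
  I1: { [E' → E .] }  — accept
  I2: { [E → L . )] }  — shift
  I3: { [L → n . b], [L → n . n e] }  — shift
  I4: { [E → x . L], [L → . n b], [L → . n n e], [L → .] }  — shift, reduce
  I5: { [E → x L .] }  — reduce
  I6: { [L → n b .] }  — reduce
  I7: { [L → n n . e] }  — shift
  I8: { [L → n n e .] }  — reduce
  I9: { [E → L ) .] }  — reduce

Conflict in state I0:
  Shift-reduce conflict between [E → .] and [E → . x L]
So the grammar is NOT LR(0).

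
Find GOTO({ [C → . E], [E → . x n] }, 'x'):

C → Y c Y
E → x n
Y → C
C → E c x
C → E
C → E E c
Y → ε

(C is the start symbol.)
{ [E → x . n] }

GOTO(I, 'x') = CLOSURE({ [A → αX.β] : [A → α.Xβ] ∈ I, X = 'x' })

Items with dot before 'x', with the dot advanced:
  [E → . x n] → [E → x . n]
Closure adds nothing (no advanced item has the dot before a non-terminal).

GOTO = { [E → x . n] }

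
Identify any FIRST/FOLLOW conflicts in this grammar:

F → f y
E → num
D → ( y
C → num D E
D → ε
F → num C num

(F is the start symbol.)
No FIRST/FOLLOW conflicts.

A FIRST/FOLLOW conflict occurs when a non-terminal N has a nullable alternative N → β (β ⇒* ε) and another alternative N → α with FIRST(α) ∩ FOLLOW(N) ≠ ∅: on such a lookahead the parser cannot decide between expanding α and letting N vanish via β.

Nullable non-terminals: D.

D: nullable alternative(s) D → ε; FOLLOW(D) = { 'num' }
  D → ( y: FIRST \ {ε} = { '(' } — disjoint from FOLLOW(D)
  D → ε: FIRST \ {ε} = { } — this is the only nullable alternative, skip

C, E, F have no nullable alternative, so no FIRST/FOLLOW check is needed there.

No FIRST/FOLLOW conflicts found.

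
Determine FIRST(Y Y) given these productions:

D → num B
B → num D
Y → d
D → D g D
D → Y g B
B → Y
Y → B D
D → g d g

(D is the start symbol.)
{ 'd', 'num' }

FIRST sets of the non-terminals involved (from the grammar, by fixed-point iteration):
  FIRST(Y) = { 'd', 'num' }

To compute FIRST(Y Y), process the symbols left to right:
Symbol Y is a non-terminal. Add FIRST(Y) \ {ε} = { 'd', 'num' }
Y is not nullable (ε ∉ FIRST(Y)), so stop here.
FIRST(Y Y) = { 'd', 'num' }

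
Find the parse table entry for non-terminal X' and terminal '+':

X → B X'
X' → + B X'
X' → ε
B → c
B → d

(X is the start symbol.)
To find M[X', '+'], we find productions for X' where '+' is in the predict set (PREDICT(N → α) = (FIRST(α) \ {ε}) ∪ (FOLLOW(N) if α ⇒* ε)).

Relevant sets:
  FOLLOW(X') = { $ }

X' → + B X': PREDICT = { '+' }
  '+' is in predict set, so this production goes in M[X', '+']
X' → ε: PREDICT = { $ }

M[X', '+'] = X' → + B X'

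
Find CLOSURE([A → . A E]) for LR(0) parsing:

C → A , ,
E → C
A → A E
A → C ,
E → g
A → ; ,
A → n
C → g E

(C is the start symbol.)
{ [A → . ; ,], [A → . A E], [A → . C ,], [A → . n], [C → . A , ,], [C → . g E] }

To compute CLOSURE, for each item [A → α.Bβ] where B is a non-terminal, add [B → .γ] for all productions B → γ; repeat for the newly added items until nothing changes.

Start with: [A → . A E]
  [A → . A E] has the dot before A: add [A → . C ,], [A → . ; ,], [A → . n]
  [A → . C ,] has the dot before C: add [C → . A , ,], [C → . g E]
No further items can be added.

CLOSURE = { [A → . ; ,], [A → . A E], [A → . C ,], [A → . n], [C → . A , ,], [C → . g E] }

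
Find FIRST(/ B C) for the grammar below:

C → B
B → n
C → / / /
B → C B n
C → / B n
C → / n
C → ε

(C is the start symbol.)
To compute FIRST(/ B C), process the symbols left to right:
Symbol / is a terminal. Add '/' and stop.
FIRST(/ B C) = { '/' }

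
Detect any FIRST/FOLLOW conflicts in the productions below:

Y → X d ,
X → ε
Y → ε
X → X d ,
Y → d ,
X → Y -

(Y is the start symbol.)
Yes. Y → X d ',' with FOLLOW(Y) on { '-' }; X → X d ',' with FOLLOW(X) on { 'd' }; X → Y '-' with FOLLOW(X) on { 'd' }

Nullable non-terminals: X, Y.
FIRST sets used below: FIRST(X) = { '-', 'd', ε }, FIRST(Y) = { '-', 'd', ε }

X: nullable alternative(s) X → ε; FOLLOW(X) = { 'd' }
  X → ε: FIRST \ {ε} = { } — this is the only nullable alternative, skip
  X → X d ,: FIRST \ {ε} = { '-', 'd' } — overlaps FOLLOW(X) on { 'd' }: CONFLICT
  X → Y -: FIRST \ {ε} = { '-', 'd' } — overlaps FOLLOW(X) on { 'd' }: CONFLICT

Y: nullable alternative(s) Y → ε; FOLLOW(Y) = { $, '-' }
  Y → X d ,: FIRST \ {ε} = { '-', 'd' } — overlaps FOLLOW(Y) on { '-' }: CONFLICT
  Y → ε: FIRST \ {ε} = { } — this is the only nullable alternative, skip
  Y → d ,: FIRST \ {ε} = { 'd' } — disjoint from FOLLOW(Y)

So the grammar has 3 FIRST/FOLLOW conflicts (marked CONFLICT above).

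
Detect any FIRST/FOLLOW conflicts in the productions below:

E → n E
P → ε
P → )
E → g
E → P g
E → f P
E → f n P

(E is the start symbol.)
Nullable non-terminals: P.

P: nullable alternative(s) P → ε; FOLLOW(P) = { $, 'g' }
  P → ε: FIRST \ {ε} = { } — this is the only nullable alternative, skip
  P → ): FIRST \ {ε} = { ')' } — disjoint from FOLLOW(P)

E has no nullable alternative, so no FIRST/FOLLOW check is needed there.

No FIRST/FOLLOW conflicts found.

Answer: No FIRST/FOLLOW conflicts.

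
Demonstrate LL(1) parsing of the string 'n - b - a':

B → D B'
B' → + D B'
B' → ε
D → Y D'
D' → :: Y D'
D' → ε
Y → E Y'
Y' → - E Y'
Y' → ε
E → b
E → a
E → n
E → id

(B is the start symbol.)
Stack is shown with the top on the left.

Stack           Input        Action
-----------------------------------
B $             n - b - a $  output B → D B'
D B' $          n - b - a $  output D → Y D'
Y D' B' $       n - b - a $  output Y → E Y'
E Y' D' B' $    n - b - a $  output E → n
n Y' D' B' $    n - b - a $  match 'n'
Y' D' B' $      - b - a $    output Y' → - E Y'
- E Y' D' B' $  - b - a $    match '-'
E Y' D' B' $    b - a $      output E → b
b Y' D' B' $    b - a $      match 'b'
Y' D' B' $      - a $        output Y' → - E Y'
- E Y' D' B' $  - a $        match '-'
E Y' D' B' $    a $          output E → a
a Y' D' B' $    a $          match 'a'
Y' D' B' $      $            output Y' → ε
D' B' $         $            output D' → ε
B' $            $            output B' → ε
$               $            accept

The string is accepted.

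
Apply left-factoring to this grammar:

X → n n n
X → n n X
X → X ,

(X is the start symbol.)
X → n n X'
X' → n
X' → X
X → X ,

Left-factoring transforms A → αβ₁ | αβ₂ into A → αA' and A' → β₁ | β₂
(α is the longest common prefix among the alternatives). Repeat until
no nonterminal has two alternatives with a common prefix.

Round 1: X has alternatives sharing prefix 'n n'. Introduce X': X → n n X'
  Add: X' → n
  Add: X' → X

No remaining common prefixes — done.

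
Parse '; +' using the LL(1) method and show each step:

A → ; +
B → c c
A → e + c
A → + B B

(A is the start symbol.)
LL(1) parsing maintains a stack (initially the start symbol over $) and the input. At each step: if the stack top is a terminal, match it against the current input token; if it is a non-terminal N, replace it with the RHS of M[N, lookahead] (the unique production whose predict set contains the lookahead).

Stack is shown with the top on the left.

Stack  Input  Action
--------------------
A $    ; + $  output A → ; +
; + $  ; + $  match ';'
+ $    + $    match '+'
$      $      accept

The string is accepted.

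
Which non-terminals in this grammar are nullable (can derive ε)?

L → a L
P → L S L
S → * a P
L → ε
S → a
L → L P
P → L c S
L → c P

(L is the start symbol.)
{ 'L' }

ε-productions: L → ε
So L is immediately nullable.
No further non-terminal can be added: every production for the remaining non-terminals contains a terminal or a non-nullable non-terminal.
Nullable = { 'L' }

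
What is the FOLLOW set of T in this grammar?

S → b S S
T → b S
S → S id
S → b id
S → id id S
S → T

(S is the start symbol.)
{ $, 'b', 'id' }

In S → T: T is at the end, add FOLLOW(S)

The FOLLOW sets referred to above (computed the same way, to a fixed point):
  FOLLOW(S) = { $, 'b', 'id' }

Taking the union: FOLLOW(T) = { $, 'b', 'id' }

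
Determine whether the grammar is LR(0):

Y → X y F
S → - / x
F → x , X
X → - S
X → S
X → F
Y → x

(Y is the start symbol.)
A grammar is LR(0) if no state in the canonical LR(0) collection has:
  - both a shift item (dot before a terminal) and a complete item (shift-reduce conflict), or
  - two or more complete items (reduce-reduce conflict; the accept item [Y' → Y .] counts as a complete item here).

Augment with Y' → Y and build the canonical LR(0) collection (I0 = CLOSURE({[Y' → . Y]}), then GOTO on every symbol after a dot until no new states appear). It has 16 states:
  I0: { [F → . x , X], [S → . - / x], [X → . - S], [X → . F], [X → . S], [Y → . X y F], [Y → . x], [Y' → . Y] }  — shift
  I1: { [S → - . / x], [S → . - / x], [X → - . S] }  — shift
  I2: { [X → F .] }  — reduce
  I3: { [X → S .] }  — reduce
  I4: { [Y → X . y F] }  — shift
  I5: { [Y' → Y .] }  — accept
  I6: { [F → x . , X], [Y → x .] }  — shift, reduce
  I7: { [F → . x , X], [F → x , . X], [S → . - / x], [X → . - S], [X → . F], [X → . S] }  — shift
  I8: { [F → x , X .] }  — reduce
  I9: { [F → x . , X] }  — shift
  I10: { [F → . x , X], [Y → X y . F] }  — shift
  I11: { [Y → X y F .] }  — reduce
  I12: { [S → - . / x] }  — shift
  I13: { [S → - / . x] }  — shift
  I14: { [X → - S .] }  — reduce
  I15: { [S → - / x .] }  — reduce

Conflict in state I6:
  Shift-reduce conflict between [Y → x .] and [F → x . , X]
So the grammar is NOT LR(0).

Answer: No. Shift-reduce conflict between [Y → x .] and [F → x . , X]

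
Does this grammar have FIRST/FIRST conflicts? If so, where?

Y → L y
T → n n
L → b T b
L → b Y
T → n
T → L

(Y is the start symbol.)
Yes. T → n n / T → n on { 'n' }; L → b T b / L → b Y on { 'b' }

A FIRST/FIRST conflict occurs when two productions N → α and N → β for the same non-terminal have FIRST(α) ∩ FIRST(β) ≠ ∅ (with ε ∈ FIRST of a nullable right-hand side, so two nullable alternatives also conflict).

FIRST sets of the non-terminals at (or reachable through a nullable prefix from) the front of some alternative:
  FIRST(L) = { 'b' }

Productions for T:
  T → n n: FIRST = { 'n' }
  T → n: FIRST = { 'n' }
  T → L: FIRST = { 'b' }
Productions for L:
  L → b T b: FIRST = { 'b' }
  L → b Y: FIRST = { 'b' }
Y has only one production, so no FIRST/FIRST conflict is possible there.

Conflict for T: T → n n and T → n
  Overlap: { 'n' }
Conflict for L: L → b T b and L → b Y
  Overlap: { 'b' }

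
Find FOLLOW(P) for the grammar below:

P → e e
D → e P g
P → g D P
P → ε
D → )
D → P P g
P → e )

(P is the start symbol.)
To compute FOLLOW(P), find every occurrence of P on a right-hand side N → α P β: add FIRST(β) \ {ε}, and if β is empty or nullable also add FOLLOW(N). Iterate to a fixed point.

P is the start symbol, so $ ∈ FOLLOW(P).
In D → e P g: P is followed by g, add FIRST(g) \ {ε} = { 'g' }
In P → g D P: P is at the end; this adds FOLLOW(P) to itself — nothing new
In D → P P g: P is followed by P g, add FIRST(P g) \ {ε} = { 'e', 'g' }
In D → P P g: P is followed by g, add FIRST(g) \ {ε} = { 'g' }

Taking the union: FOLLOW(P) = { $, 'e', 'g' }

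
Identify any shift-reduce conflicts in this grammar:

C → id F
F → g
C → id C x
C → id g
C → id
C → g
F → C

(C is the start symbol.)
Augment with C' → C and build the canonical LR(0) collection (I0 = CLOSURE({[C' → . C]}), then GOTO on every symbol after a dot until no new states appear). It has 8 states:
  I0: { [C → . g], [C → . id C x], [C → . id F], [C → . id g], [C → . id], [C' → . C] }  — shift
  I1: { [C' → C .] }  — accept
  I2: { [C → g .] }  — reduce
  I3: { [C → . g], [C → . id C x], [C → . id F], [C → . id g], [C → . id], [C → id . C x], [C → id . F], [C → id . g], [C → id .], [F → . C], [F → . g] }  — shift, reduce
  I4: { [C → id C . x], [F → C .] }  — shift, reduce
  I5: { [C → id F .] }  — reduce
  I6: { [C → g .], [C → id g .], [F → g .] }  — 3 reduces
  I7: { [C → id C x .] }  — reduce

I3 contains reduce item [C → id .] and shift items [C → . g], [C → . id], [C → . id C x], [C → . id F], [C → . id g], [C → id . g], [F → . g] — shift-reduce conflict.
I4 contains reduce item [F → C .] and shift item [C → id C . x] — shift-reduce conflict.

Answer: Yes — I3: [C → id .] vs [C → . g]; I4: [F → C .] vs [C → id C . x]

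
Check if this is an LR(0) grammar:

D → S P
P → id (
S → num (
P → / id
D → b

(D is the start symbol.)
Yes, the grammar is LR(0)

Augment with D' → D and build the canonical LR(0) collection (I0 = CLOSURE({[D' → . D]}), then GOTO on every symbol after a dot until no new states appear). It has 11 states:
  I0: { [D → . S P], [D → . b], [D' → . D], [S → . num (] }  — shift
  I1: { [D' → D .] }  — accept
  I2: { [D → S . P], [P → . / id], [P → . id (] }  — shift
  I3: { [D → b .] }  — reduce
  I4: { [S → num . (] }  — shift
  I5: { [S → num ( .] }  — reduce
  I6: { [P → / . id] }  — shift
  I7: { [D → S P .] }  — reduce
  I8: { [P → id . (] }  — shift
  I9: { [P → id ( .] }  — reduce
  I10: { [P → / id .] }  — reduce

Every state is either a pure shift/goto state or contains exactly one complete item and nothing to shift — no conflicts. The grammar is LR(0).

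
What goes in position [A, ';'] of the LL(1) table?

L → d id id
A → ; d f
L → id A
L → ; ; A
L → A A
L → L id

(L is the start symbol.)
A → ; d f

To find M[A, ';'], we find productions for A where ';' is in the predict set (PREDICT(N → α) = (FIRST(α) \ {ε}) ∪ (FOLLOW(N) if α ⇒* ε)).

A → ; d f: PREDICT = { ';' }
  ';' is in predict set, so this production goes in M[A, ';']

M[A, ';'] = A → ; d f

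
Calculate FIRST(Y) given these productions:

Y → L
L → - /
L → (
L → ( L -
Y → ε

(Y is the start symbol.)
{ '(', '-', ε }

FIRST sets of the other non-terminals involved (by the same procedure, iterated to a fixed point):
  FIRST(L) = { '(', '-' }

From Y → L:
  - L is a non-terminal: add FIRST(L) \ {ε} = { '(', '-' }
    L is not nullable, so stop
From Y → ε:
  - ε-production, so ε ∈ FIRST(Y)

Collecting: FIRST(Y) = { '(', '-', ε }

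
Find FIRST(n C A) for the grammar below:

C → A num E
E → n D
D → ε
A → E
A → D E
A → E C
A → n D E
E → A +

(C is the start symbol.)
{ 'n' }

To compute FIRST(n C A), process the symbols left to right:
Symbol n is a terminal. Add 'n' and stop.
FIRST(n C A) = { 'n' }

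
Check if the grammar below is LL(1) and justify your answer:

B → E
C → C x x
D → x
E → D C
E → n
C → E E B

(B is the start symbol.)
A grammar is LL(1) if for each non-terminal N with multiple productions, the predict sets of those productions are pairwise disjoint, where PREDICT(N → α) = (FIRST(α) \ {ε}) ∪ (FOLLOW(N) if α ⇒* ε).

Relevant sets:
  FIRST(C) = { 'n', 'x' }
  FIRST(E) = { 'n', 'x' }
  FIRST(D) = { 'x' }

For C:
  PREDICT(C → C x x) = { 'n', 'x' }
  PREDICT(C → E E B) = { 'n', 'x' }
For E:
  PREDICT(E → D C) = { 'x' }
  PREDICT(E → n) = { 'n' }
B, D have a single production, so nothing to check there.

Conflict found: Predict set conflict for C: { 'n', 'x' }
The grammar is NOT LL(1).

Answer: No. Predict set conflict for C: { 'n', 'x' }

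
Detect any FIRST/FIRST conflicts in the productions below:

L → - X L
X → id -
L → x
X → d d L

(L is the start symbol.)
No FIRST/FIRST conflicts.

A FIRST/FIRST conflict occurs when two productions N → α and N → β for the same non-terminal have FIRST(α) ∩ FIRST(β) ≠ ∅ (with ε ∈ FIRST of a nullable right-hand side, so two nullable alternatives also conflict).

Productions for L:
  L → - X L: FIRST = { '-' }
  L → x: FIRST = { 'x' }
Productions for X:
  X → id -: FIRST = { 'id' }
  X → d d L: FIRST = { 'd' }

All alternatives of each non-terminal have pairwise disjoint FIRST sets.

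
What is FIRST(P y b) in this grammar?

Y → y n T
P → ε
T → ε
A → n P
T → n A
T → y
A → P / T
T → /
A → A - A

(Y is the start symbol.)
FIRST sets of the non-terminals involved (from the grammar, by fixed-point iteration):
  FIRST(P) = { ε }

To compute FIRST(P y b), process the symbols left to right:
Symbol P is a non-terminal. Add FIRST(P) \ {ε} = { }
P is nullable (ε ∈ FIRST(P)), continue to the next symbol.
Symbol y is a terminal. Add 'y' and stop.
FIRST(P y b) = { 'y' }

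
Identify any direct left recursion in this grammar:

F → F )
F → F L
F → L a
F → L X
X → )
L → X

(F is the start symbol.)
Yes, F is left-recursive

Direct left recursion occurs when N → N α for some non-terminal N (the right-hand side begins with the left-hand side itself).

F → F ): LEFT RECURSIVE (starts with F)
F → F L: LEFT RECURSIVE (starts with F)
F → L a: starts with L
F → L X: starts with L
X → ): starts with ')'
L → X: starts with X

The grammar has direct left recursion on: F.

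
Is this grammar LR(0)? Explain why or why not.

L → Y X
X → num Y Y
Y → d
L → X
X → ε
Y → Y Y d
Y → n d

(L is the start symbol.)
Augment with L' → L and build the canonical LR(0) collection (I0 = CLOSURE({[L' → . L]}), then GOTO on every symbol after a dot until no new states appear). It has 13 states:
  I0: { [L → . X], [L → . Y X], [L' → . L], [X → . num Y Y], [X → .], [Y → . Y Y d], [Y → . d], [Y → . n d] }  — shift, reduce
  I1: { [L' → L .] }  — accept
  I2: { [L → X .] }  — reduce
  I3: { [L → Y . X], [X → . num Y Y], [X → .], [Y → . Y Y d], [Y → . d], [Y → . n d], [Y → Y . Y d] }  — shift, reduce
  I4: { [Y → d .] }  — reduce
  I5: { [Y → n . d] }  — shift
  I6: { [X → num . Y Y], [Y → . Y Y d], [Y → . d], [Y → . n d] }  — shift
  I7: { [X → num Y . Y], [Y → . Y Y d], [Y → . d], [Y → . n d], [Y → Y . Y d] }  — shift
  I8: { [X → num Y Y .], [Y → . Y Y d], [Y → . d], [Y → . n d], [Y → Y . Y d], [Y → Y Y . d] }  — shift, reduce
  I9: { [Y → . Y Y d], [Y → . d], [Y → . n d], [Y → Y . Y d], [Y → Y Y . d] }  — shift
  I10: { [Y → Y Y d .], [Y → d .] }  — 2 reduces
  I11: { [Y → n d .] }  — reduce
  I12: { [L → Y X .] }  — reduce

Conflict in state I0:
  Shift-reduce conflict between [X → .] and [X → . num Y Y]
So the grammar is NOT LR(0).

Answer: No. Shift-reduce conflict between [X → .] and [X → . num Y Y]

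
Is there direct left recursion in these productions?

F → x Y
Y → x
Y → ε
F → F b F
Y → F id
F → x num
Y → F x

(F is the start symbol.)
Direct left recursion occurs when N → N α for some non-terminal N (the right-hand side begins with the left-hand side itself).

F → x Y: starts with x
Y → x: starts with x
Y → ε: starts with ε
F → F b F: LEFT RECURSIVE (starts with F)
Y → F id: starts with F
F → x num: starts with x
Y → F x: starts with F

The grammar has direct left recursion on: F.

Answer: Yes, F is left-recursive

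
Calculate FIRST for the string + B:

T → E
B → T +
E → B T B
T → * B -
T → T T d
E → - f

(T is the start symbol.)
{ '+' }

To compute FIRST(+ B), process the symbols left to right:
Symbol + is a terminal. Add '+' and stop.
FIRST(+ B) = { '+' }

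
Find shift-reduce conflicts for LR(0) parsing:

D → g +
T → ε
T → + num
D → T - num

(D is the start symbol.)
A shift-reduce conflict occurs when an LR(0) state has both:
  - a complete (reduce) item [A → α .] (dot at the end), and
  - a shift item [B → β . c γ] (dot before a terminal).

Augment with D' → D and build the canonical LR(0) collection (I0 = CLOSURE({[D' → . D]}), then GOTO on every symbol after a dot until no new states appear). It has 9 states:
  I0: { [D → . T - num], [D → . g +], [D' → . D], [T → . + num], [T → .] }  — shift, reduce
  I1: { [T → + . num] }  — shift
  I2: { [D' → D .] }  — accept
  I3: { [D → T . - num] }  — shift
  I4: { [D → g . +] }  — shift
  I5: { [D → g + .] }  — reduce
  I6: { [D → T - . num] }  — shift
  I7: { [D → T - num .] }  — reduce
  I8: { [T → + num .] }  — reduce

I0 contains reduce item [T → .] and shift items [D → . g +], [T → . + num] — shift-reduce conflict.

Answer: Yes — I0: [T → .] vs [D → . g +]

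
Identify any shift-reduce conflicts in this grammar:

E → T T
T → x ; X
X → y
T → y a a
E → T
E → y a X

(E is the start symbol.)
Yes — I2: [E → T .] vs [T → . x ; X]

A shift-reduce conflict occurs when an LR(0) state has both:
  - a complete (reduce) item [A → α .] (dot at the end), and
  - a shift item [B → β . c γ] (dot before a terminal).

Augment with E' → E and build the canonical LR(0) collection (I0 = CLOSURE({[E' → . E]}), then GOTO on every symbol after a dot until no new states appear). It has 14 states:
  I0: { [E → . T T], [E → . T], [E → . y a X], [E' → . E], [T → . x ; X], [T → . y a a] }  — shift
  I1: { [E' → E .] }  — accept
  I2: { [E → T . T], [E → T .], [T → . x ; X], [T → . y a a] }  — shift, reduce
  I3: { [T → x . ; X] }  — shift
  I4: { [E → y . a X], [T → y . a a] }  — shift
  I5: { [E → y a . X], [T → y a . a], [X → . y] }  — shift
  I6: { [E → y a X .] }  — reduce
  I7: { [T → y a a .] }  — reduce
  I8: { [X → y .] }  — reduce
  I9: { [T → x ; . X], [X → . y] }  — shift
  I10: { [T → x ; X .] }  — reduce
  I11: { [E → T T .] }  — reduce
  I12: { [T → y . a a] }  — shift
  I13: { [T → y a . a] }  — shift

I2 contains reduce item [E → T .] and shift items [T → . x ; X], [T → . y a a] — shift-reduce conflict.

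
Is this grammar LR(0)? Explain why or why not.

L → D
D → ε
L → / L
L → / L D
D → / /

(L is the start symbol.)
A grammar is LR(0) if no state in the canonical LR(0) collection has:
  - both a shift item (dot before a terminal) and a complete item (shift-reduce conflict), or
  - two or more complete items (reduce-reduce conflict; the accept item [L' → L .] counts as a complete item here).

Augment with L' → L and build the canonical LR(0) collection (I0 = CLOSURE({[L' → . L]}), then GOTO on every symbol after a dot until no new states appear). It has 9 states:
  I0: { [D → . / /], [D → .], [L → . / L D], [L → . / L], [L → . D], [L' → . L] }  — shift, reduce
  I1: { [D → . / /], [D → .], [D → / . /], [L → . / L D], [L → . / L], [L → . D], [L → / . L D], [L → / . L] }  — shift, reduce
  I2: { [L → D .] }  — reduce
  I3: { [L' → L .] }  — accept
  I4: { [D → . / /], [D → .], [D → / . /], [D → / / .], [L → . / L D], [L → . / L], [L → . D], [L → / . L D], [L → / . L] }  — shift, 2 reduces
  I5: { [D → . / /], [D → .], [L → / L . D], [L → / L .] }  — shift, 2 reduces
  I6: { [D → / . /] }  — shift
  I7: { [L → / L D .] }  — reduce
  I8: { [D → / / .] }  — reduce

Conflict in state I0:
  Shift-reduce conflict between [D → .] and [D → . / /]
So the grammar is NOT LR(0).

Answer: No. Shift-reduce conflict between [D → .] and [D → . / /]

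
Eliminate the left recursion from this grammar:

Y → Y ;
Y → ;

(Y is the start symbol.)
Y → ; Y'
Y' → ; Y'
Y' → ε

Y is directly left-recursive. The standard transformation for
  A → A α₁ | ... | A α_m | β₁ | ... | β_n
is
  A  → β₁ A' | ... | β_n A'
  A' → α₁ A' | ... | α_m A' | ε

Y → ; becomes Y → ; Y'
Y → Y ; becomes Y' → ; Y'
Add Y' → ε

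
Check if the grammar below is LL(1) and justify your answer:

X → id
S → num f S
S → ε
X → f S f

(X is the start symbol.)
Yes, the grammar is LL(1).

Relevant sets:
  FOLLOW(S) = { 'f' }

For X:
  PREDICT(X → id) = { 'id' }
  PREDICT(X → f S f) = { 'f' }
For S:
  PREDICT(S → num f S) = { 'num' }
  PREDICT(S → ε) = { 'f' }

All predict sets are disjoint. The grammar IS LL(1).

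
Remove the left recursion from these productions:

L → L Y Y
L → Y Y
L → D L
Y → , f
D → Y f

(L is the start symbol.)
L is directly left-recursive. The standard transformation for
  A → A α₁ | ... | A α_m | β₁ | ... | β_n
is
  A  → β₁ A' | ... | β_n A'
  A' → α₁ A' | ... | α_m A' | ε

L → Y Y becomes L → Y Y L'
L → D L becomes L → D L L'
L → L Y Y becomes L' → Y Y L'
Add L' → ε

Productions for other non-terminals are unchanged:
  Y → , f
  D → Y f

Resulting grammar:
L → Y Y L'
L → D L L'
L' → Y Y L'
L' → ε
Y → , f
D → Y f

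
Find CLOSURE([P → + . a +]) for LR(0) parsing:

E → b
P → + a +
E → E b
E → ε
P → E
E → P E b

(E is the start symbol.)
{ [P → + . a +] }

To compute CLOSURE, for each item [A → α.Bβ] where B is a non-terminal, add [B → .γ] for all productions B → γ; repeat for the newly added items until nothing changes.

Start with: [P → + . a +]
The dot precedes the terminal a, so nothing is added.

CLOSURE = { [P → + . a +] }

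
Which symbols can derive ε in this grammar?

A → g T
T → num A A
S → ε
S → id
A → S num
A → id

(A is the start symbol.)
ε-productions: S → ε
So S is immediately nullable.
No further non-terminal can be added: every production for the remaining non-terminals contains a terminal or a non-nullable non-terminal.
Nullable = { 'S' }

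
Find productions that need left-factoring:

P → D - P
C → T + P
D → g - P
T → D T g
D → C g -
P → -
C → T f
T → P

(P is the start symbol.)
Left-factoring is needed when two productions for the same non-terminal
share a common prefix on the right-hand side.

Productions for P:
  P → D - P
  P → -
Productions for C:
  C → T + P
  C → T f
Productions for D:
  D → g - P
  D → C g -
Productions for T:
  T → D T g
  T → P

Found common prefix 'T' in productions for C

Answer: Yes, C has productions with common prefix 'T'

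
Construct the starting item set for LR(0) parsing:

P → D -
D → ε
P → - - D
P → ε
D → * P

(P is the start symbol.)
First, augment the grammar with P' → P
I₀ = CLOSURE({ [P' → . P] }):
  [P' → . P] has the dot before P: add [P → . D -], [P → . - - D], [P → .]
  [P → . D -] has the dot before D: add [D → .], [D → . * P]
No further items can be added.

I₀ = { [D → . * P], [D → .], [P → . - - D], [P → . D -], [P → .], [P' → . P] }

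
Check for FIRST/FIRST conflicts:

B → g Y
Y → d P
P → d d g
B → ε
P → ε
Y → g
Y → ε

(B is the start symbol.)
A FIRST/FIRST conflict occurs when two productions N → α and N → β for the same non-terminal have FIRST(α) ∩ FIRST(β) ≠ ∅ (with ε ∈ FIRST of a nullable right-hand side, so two nullable alternatives also conflict).

Productions for B:
  B → g Y: FIRST = { 'g' }
  B → ε: FIRST = { ε }
Productions for Y:
  Y → d P: FIRST = { 'd' }
  Y → g: FIRST = { 'g' }
  Y → ε: FIRST = { ε }
Productions for P:
  P → d d g: FIRST = { 'd' }
  P → ε: FIRST = { ε }

All alternatives of each non-terminal have pairwise disjoint FIRST sets.

Answer: No FIRST/FIRST conflicts.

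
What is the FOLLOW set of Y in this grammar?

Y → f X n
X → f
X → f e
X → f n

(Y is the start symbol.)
{ $ }

To compute FOLLOW(Y), find every occurrence of Y on a right-hand side N → α Y β: add FIRST(β) \ {ε}, and if β is empty or nullable also add FOLLOW(N). Iterate to a fixed point.

Y is the start symbol, so $ ∈ FOLLOW(Y).
Y does not occur on any right-hand side.

Taking the union: FOLLOW(Y) = { $ }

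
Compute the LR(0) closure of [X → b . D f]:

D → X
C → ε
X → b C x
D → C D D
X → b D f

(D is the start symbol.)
Start with: [X → b . D f]
  [X → b . D f] has the dot before D: add [D → . X], [D → . C D D]
  [D → . X] has the dot before X: add [X → . b C x], [X → . b D f]
  [D → . C D D] has the dot before C: add [C → .]
No further items can be added.

CLOSURE = { [C → .], [D → . C D D], [D → . X], [X → . b C x], [X → . b D f], [X → b . D f] }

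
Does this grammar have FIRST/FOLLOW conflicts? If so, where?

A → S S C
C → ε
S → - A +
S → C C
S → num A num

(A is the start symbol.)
Yes. S → '-' A '+' with FOLLOW(S) on { '-' }; S → num A num with FOLLOW(S) on { 'num' }

Nullable non-terminals: A, C, S.
FIRST sets used below: FIRST(C) = { ε }
A has a nullable alternative but only one production, so nothing to check.
C has a nullable alternative but only one production, so nothing to check.

S: nullable alternative(s) S → C C; FOLLOW(S) = { $, '+', '-', 'num' }
  S → - A +: FIRST \ {ε} = { '-' } — overlaps FOLLOW(S) on { '-' }: CONFLICT
  S → C C: FIRST \ {ε} = { } — this is the only nullable alternative, skip
  S → num A num: FIRST \ {ε} = { 'num' } — overlaps FOLLOW(S) on { 'num' }: CONFLICT

So the grammar has 2 FIRST/FOLLOW conflicts (marked CONFLICT above).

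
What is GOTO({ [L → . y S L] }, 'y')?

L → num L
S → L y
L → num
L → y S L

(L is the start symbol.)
GOTO(I, 'y') = CLOSURE({ [A → αX.β] : [A → α.Xβ] ∈ I, X = 'y' })

Items with dot before 'y', with the dot advanced:
  [L → . y S L] → [L → y . S L]
Closure of the advanced items:
  [L → y . S L] has the dot before S: add [S → . L y]
  [S → . L y] has the dot before L: add [L → . num L], [L → . num], [L → . y S L]

GOTO = { [L → . num L], [L → . num], [L → . y S L], [L → y . S L], [S → . L y] }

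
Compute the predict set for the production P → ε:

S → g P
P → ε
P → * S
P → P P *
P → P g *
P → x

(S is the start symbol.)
PREDICT(P → ε) = (FIRST(RHS) \ {ε}) ∪ (FOLLOW(P) if ε ∈ FIRST(RHS), i.e. RHS ⇒* ε)
The right-hand side is ε (FIRST(ε) = { ε }), so the predict set is FOLLOW(P) = { $, '*', 'g', 'x' }
PREDICT(P → ε) = { $, '*', 'g', 'x' }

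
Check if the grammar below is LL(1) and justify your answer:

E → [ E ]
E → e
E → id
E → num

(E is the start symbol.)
Yes, the grammar is LL(1).

A grammar is LL(1) if for each non-terminal N with multiple productions, the predict sets of those productions are pairwise disjoint, where PREDICT(N → α) = (FIRST(α) \ {ε}) ∪ (FOLLOW(N) if α ⇒* ε).

For E:
  PREDICT(E → '[' E ']') = { '[' }
  PREDICT(E → e) = { 'e' }
  PREDICT(E → id) = { 'id' }
  PREDICT(E → num) = { 'num' }

All predict sets are disjoint. The grammar IS LL(1).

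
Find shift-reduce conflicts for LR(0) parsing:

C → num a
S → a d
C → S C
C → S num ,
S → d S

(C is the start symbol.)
No shift-reduce conflicts

A shift-reduce conflict occurs when an LR(0) state has both:
  - a complete (reduce) item [A → α .] (dot at the end), and
  - a shift item [B → β . c γ] (dot before a terminal).

Augment with C' → C and build the canonical LR(0) collection (I0 = CLOSURE({[C' → . C]}), then GOTO on every symbol after a dot until no new states appear). It has 12 states:
  I0: { [C → . S C], [C → . S num ,], [C → . num a], [C' → . C], [S → . a d], [S → . d S] }  — shift
  I1: { [C' → C .] }  — accept
  I2: { [C → . S C], [C → . S num ,], [C → . num a], [C → S . C], [C → S . num ,], [S → . a d], [S → . d S] }  — shift
  I3: { [S → a . d] }  — shift
  I4: { [S → . a d], [S → . d S], [S → d . S] }  — shift
  I5: { [C → num . a] }  — shift
  I6: { [C → num a .] }  — reduce
  I7: { [S → d S .] }  — reduce
  I8: { [S → a d .] }  — reduce
  I9: { [C → S C .] }  — reduce
  I10: { [C → S num . ,], [C → num . a] }  — shift
  I11: { [C → S num , .] }  — reduce

No state contains both a complete item and a shift item.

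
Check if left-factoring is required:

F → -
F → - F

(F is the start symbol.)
Left-factoring is needed when two productions for the same non-terminal
share a common prefix on the right-hand side.

Productions for F:
  F → -
  F → - F

Found common prefix '-' in productions for F

Answer: Yes, F has productions with common prefix '-'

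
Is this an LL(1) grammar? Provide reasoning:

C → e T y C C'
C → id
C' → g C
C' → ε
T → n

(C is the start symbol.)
No. Predict set conflict for C': { 'g' }

A grammar is LL(1) if for each non-terminal N with multiple productions, the predict sets of those productions are pairwise disjoint, where PREDICT(N → α) = (FIRST(α) \ {ε}) ∪ (FOLLOW(N) if α ⇒* ε).

Relevant sets:
  FOLLOW(C') = { $, 'g' }

For C:
  PREDICT(C → e T y C C') = { 'e' }
  PREDICT(C → id) = { 'id' }
For C':
  PREDICT(C' → g C) = { 'g' }
  PREDICT(C' → ε) = { $, 'g' }
T has a single production, so nothing to check there.

Conflict found: Predict set conflict for C': { 'g' }
The grammar is NOT LL(1).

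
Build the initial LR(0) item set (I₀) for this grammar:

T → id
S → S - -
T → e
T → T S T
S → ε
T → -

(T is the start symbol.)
First, augment the grammar with T' → T
I₀ = CLOSURE({ [T' → . T] }):
  [T' → . T] has the dot before T: add [T → . id], [T → . e], [T → . T S T], [T → . -]
No further items can be added.

I₀ = { [T → . -], [T → . T S T], [T → . e], [T → . id], [T' → . T] }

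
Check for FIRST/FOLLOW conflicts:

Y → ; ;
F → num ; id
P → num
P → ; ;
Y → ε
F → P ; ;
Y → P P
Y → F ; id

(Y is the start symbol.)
A FIRST/FOLLOW conflict occurs when a non-terminal N has a nullable alternative N → β (β ⇒* ε) and another alternative N → α with FIRST(α) ∩ FOLLOW(N) ≠ ∅: on such a lookahead the parser cannot decide between expanding α and letting N vanish via β.

Nullable non-terminals: Y.
FIRST sets used below: FIRST(P) = { ';', 'num' }, FIRST(F) = { ';', 'num' }

Y: nullable alternative(s) Y → ε; FOLLOW(Y) = { $ }
  Y → ; ;: FIRST \ {ε} = { ';' } — disjoint from FOLLOW(Y)
  Y → ε: FIRST \ {ε} = { } — this is the only nullable alternative, skip
  Y → P P: FIRST \ {ε} = { ';', 'num' } — disjoint from FOLLOW(Y)
  Y → F ; id: FIRST \ {ε} = { ';', 'num' } — disjoint from FOLLOW(Y)

F, P have no nullable alternative, so no FIRST/FOLLOW check is needed there.

No FIRST/FOLLOW conflicts found.

Answer: No FIRST/FOLLOW conflicts.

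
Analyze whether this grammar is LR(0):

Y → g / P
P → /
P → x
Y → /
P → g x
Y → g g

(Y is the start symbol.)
Yes, the grammar is LR(0)

A grammar is LR(0) if no state in the canonical LR(0) collection has:
  - both a shift item (dot before a terminal) and a complete item (shift-reduce conflict), or
  - two or more complete items (reduce-reduce conflict; the accept item [Y' → Y .] counts as a complete item here).

Augment with Y' → Y and build the canonical LR(0) collection (I0 = CLOSURE({[Y' → . Y]}), then GOTO on every symbol after a dot until no new states appear). It has 11 states:
  I0: { [Y → . /], [Y → . g / P], [Y → . g g], [Y' → . Y] }  — shift
  I1: { [Y → / .] }  — reduce
  I2: { [Y' → Y .] }  — accept
  I3: { [Y → g . / P], [Y → g . g] }  — shift
  I4: { [P → . /], [P → . g x], [P → . x], [Y → g / . P] }  — shift
  I5: { [Y → g g .] }  — reduce
  I6: { [P → / .] }  — reduce
  I7: { [Y → g / P .] }  — reduce
  I8: { [P → g . x] }  — shift
  I9: { [P → x .] }  — reduce
  I10: { [P → g x .] }  — reduce

Every state is either a pure shift/goto state or contains exactly one complete item and nothing to shift — no conflicts. The grammar is LR(0).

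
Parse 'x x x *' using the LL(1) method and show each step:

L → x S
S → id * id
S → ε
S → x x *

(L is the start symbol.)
LL(1) parsing maintains a stack (initially the start symbol over $) and the input. At each step: if the stack top is a terminal, match it against the current input token; if it is a non-terminal N, replace it with the RHS of M[N, lookahead] (the unique production whose predict set contains the lookahead).

Stack is shown with the top on the left.

Stack    Input      Action
--------------------------
L $      x x x * $  output L → x S
x S $    x x x * $  match 'x'
S $      x x * $    output S → x x *
x x * $  x x * $    match 'x'
x * $    x * $      match 'x'
* $      * $        match '*'
$        $          accept

The string is accepted.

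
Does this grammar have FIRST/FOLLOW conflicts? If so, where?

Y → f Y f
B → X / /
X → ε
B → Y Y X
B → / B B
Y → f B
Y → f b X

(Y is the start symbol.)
Nullable non-terminals: X.
X has a nullable alternative but only one production, so nothing to check.

B, Y have no nullable alternative, so no FIRST/FOLLOW check is needed there.

No FIRST/FOLLOW conflicts found.

Answer: No FIRST/FOLLOW conflicts.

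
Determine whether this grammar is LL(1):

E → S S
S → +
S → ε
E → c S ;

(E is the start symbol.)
A grammar is LL(1) if for each non-terminal N with multiple productions, the predict sets of those productions are pairwise disjoint, where PREDICT(N → α) = (FIRST(α) \ {ε}) ∪ (FOLLOW(N) if α ⇒* ε).

Relevant sets:
  FIRST(S) = { '+', ε }
  FOLLOW(E) = { $ }
  FOLLOW(S) = { $, '+', ';' }

For E:
  PREDICT(E → S S) = { $, '+' }
  PREDICT(E → c S ';') = { 'c' }
For S:
  PREDICT(S → '+') = { '+' }
  PREDICT(S → ε) = { $, '+', ';' }

Conflict found: Predict set conflict for S: { '+' }
The grammar is NOT LL(1).

Answer: No. Predict set conflict for S: { '+' }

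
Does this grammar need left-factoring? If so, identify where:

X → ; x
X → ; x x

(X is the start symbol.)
Left-factoring is needed when two productions for the same non-terminal
share a common prefix on the right-hand side.

Productions for X:
  X → ; x
  X → ; x x

Found common prefix '; x' in productions for X

Answer: Yes, X has productions with common prefix '; x'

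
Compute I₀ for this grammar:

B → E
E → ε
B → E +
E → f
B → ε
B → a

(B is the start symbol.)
{ [B → . E +], [B → . E], [B → . a], [B → .], [B' → . B], [E → . f], [E → .] }

First, augment the grammar with B' → B
I₀ = CLOSURE({ [B' → . B] }):
  [B' → . B] has the dot before B: add [B → . E], [B → . E +], [B → .], [B → . a]
  [B → . E] has the dot before E: add [E → .], [E → . f]
No further items can be added.

I₀ = { [B → . E +], [B → . E], [B → . a], [B → .], [B' → . B], [E → . f], [E → .] }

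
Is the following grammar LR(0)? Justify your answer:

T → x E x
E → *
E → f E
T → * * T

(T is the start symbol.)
Yes, the grammar is LR(0)

A grammar is LR(0) if no state in the canonical LR(0) collection has:
  - both a shift item (dot before a terminal) and a complete item (shift-reduce conflict), or
  - two or more complete items (reduce-reduce conflict; the accept item [T' → T .] counts as a complete item here).

Augment with T' → T and build the canonical LR(0) collection (I0 = CLOSURE({[T' → . T]}), then GOTO on every symbol after a dot until no new states appear). It has 11 states:
  I0: { [T → . * * T], [T → . x E x], [T' → . T] }  — shift
  I1: { [T → * . * T] }  — shift
  I2: { [T' → T .] }  — accept
  I3: { [E → . *], [E → . f E], [T → x . E x] }  — shift
  I4: { [E → * .] }  — reduce
  I5: { [T → x E . x] }  — shift
  I6: { [E → . *], [E → . f E], [E → f . E] }  — shift
  I7: { [E → f E .] }  — reduce
  I8: { [T → x E x .] }  — reduce
  I9: { [T → * * . T], [T → . * * T], [T → . x E x] }  — shift
  I10: { [T → * * T .] }  — reduce

Every state is either a pure shift/goto state or contains exactly one complete item and nothing to shift — no conflicts. The grammar is LR(0).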